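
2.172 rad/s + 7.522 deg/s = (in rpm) 2.172 rad/s is already in rad/s. 1 deg/s = 0.017453293 rad/s, so 7.522 deg/s = 7.522 * 0.017453293 = 0.13128367 rad/s. Sum: 2.172 + 0.13128367 = 2.3032837 rad/s. 1 rpm = 0.10471976 rad/s, so 2.3032837 rad/s = 2.3032837 / 0.10471976 = 21.994739 rpm ≈ 21.99 rpm (4 s.f.). Final answer: 21.99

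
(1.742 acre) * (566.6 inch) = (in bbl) 6.381e+05. Check: 1 acre = 4046.8564 m^2, so 1.742 acre = 1.742 * 4046.8564 = 7049.6239 m^2. 1 inch = 0.0254 m, so 566.6 inch = 566.6 * 0.0254 = 14.39164 m. Combine: 7049.6239 m^2 * 14.39164 m = 101455.65 m^3. 1 bbl = 0.15898729 m^3, so 101455.65 m^3 = 101455.65 / 0.15898729 = 638136.83 bbl ≈ 6.381e+05 bbl (4 s.f.).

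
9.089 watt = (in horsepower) 9.089 watt = 9.089 W. 1 horsepower = 745.69987 W, so 9.089 W = 9.089 / 745.69987 = 0.01218855 horsepower ≈ 0.01219 horsepower (4 s.f.). Final answer: 0.01219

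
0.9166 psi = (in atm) 1 psi = 6894.7573 Pa, so 0.9166 psi = 0.9166 * 6894.7573 = 6319.7345 Pa. 1 atm = 101325 Pa, so 6319.7345 Pa = 6319.7345 / 101325 = 0.062370931 atm ≈ 0.06237 atm (4 s.f.). Final answer: 0.06237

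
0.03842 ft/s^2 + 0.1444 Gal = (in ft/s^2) 1 ft/s^2 = 0.3048 m/s^2, so 0.03842 ft/s^2 = 0.03842 * 0.3048 = 0.011710416 m/s^2. 1 Gal = 0.01 m/s^2, so 0.1444 Gal = 0.1444 * 0.01 = 0.001444 m/s^2. Sum: 0.011710416 + 0.001444 = 0.013154416 m/s^2. 1 ft/s^2 = 0.3048 m/s^2, so 0.013154416 m/s^2 = 0.013154416 / 0.3048 = 0.043157533 ft/s^2 ≈ 0.04316 ft/s^2 (4 s.f.). Final answer: 0.04316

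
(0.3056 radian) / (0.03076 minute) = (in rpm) 1.581. Check: 0.3056 radian = 0.3056 rad. 1 minute = 60 s, so 0.03076 minute = 0.03076 * 60 = 1.8456 s. Combine: 0.3056 rad / 1.8456 s = 0.16558301 rad/s. 1 rpm = 0.10471976 rad/s, so 0.16558301 rad/s = 0.16558301 / 0.10471976 = 1.5812013 rpm ≈ 1.581 rpm (4 s.f.).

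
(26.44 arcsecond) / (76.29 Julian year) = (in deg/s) 1 arcsecond = 4.8481368e-06 rad, so 26.44 arcsecond = 26.44 * 4.8481368e-06 = 0.00012818474 rad. 1 Julian year = 31557600 s, so 76.29 Julian year = 76.29 * 31557600 = 2.4075293e+09 s. Combine: 0.00012818474 rad / 2.4075293e+09 s = 5.3243272e-14 rad/s. 1 deg/s = 0.017453293 rad/s, so 5.3243272e-14 rad/s = 5.3243272e-14 / 0.017453293 = 3.0506148e-12 deg/s ≈ 3.051e-12 deg/s (4 s.f.). Final answer: 3.051e-12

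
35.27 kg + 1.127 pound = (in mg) 35.27 kg is already in kg. 1 pound = 0.45359237 kg, so 1.127 pound = 1.127 * 0.45359237 = 0.5111986 kg. Sum: 35.27 + 0.5111986 = 35.781199 kg. 1 mg = 1e-06 kg, so 35.781199 kg = 35.781199 / 1e-06 = 35781199 mg ≈ 3.578e+07 mg (4 s.f.). Final answer: 3.578e+07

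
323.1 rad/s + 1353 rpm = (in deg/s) 2.663e+04. Check: 323.1 rad/s is already in rad/s. 1 rpm = 0.10471976 rad/s, so 1353 rpm = 1353 * 0.10471976 = 141.68583 rad/s. Sum: 323.1 + 141.68583 = 464.78583 rad/s. 1 deg/s = 0.017453293 rad/s, so 464.78583 rad/s = 464.78583 / 0.017453293 = 26630.266 deg/s ≈ 2.663e+04 deg/s (4 s.f.).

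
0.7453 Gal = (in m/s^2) 1 Gal = 0.01 m/s^2, so 0.7453 Gal = 0.7453 * 0.01 = 0.007453 m/s^2. Result: 0.007453 m/s^2. Final answer: 0.007453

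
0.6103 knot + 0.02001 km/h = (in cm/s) 1 knot = 0.51444444 m/s, so 0.6103 knot = 0.6103 * 0.51444444 = 0.31396544 m/s. 1 km/h = 0.27777778 m/s, so 0.02001 km/h = 0.02001 * 0.27777778 = 0.0055583333 m/s. Sum: 0.31396544 + 0.0055583333 = 0.31952378 m/s. 1 cm/s = 0.01 m/s, so 0.31952378 m/s = 0.31952378 / 0.01 = 31.952378 cm/s ≈ 31.95 cm/s (4 s.f.). Final answer: 31.95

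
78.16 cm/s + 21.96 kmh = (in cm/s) 1 cm/s = 0.01 m/s, so 78.16 cm/s = 78.16 * 0.01 = 0.7816 m/s. 1 kmh = 0.27777778 m/s, so 21.96 kmh = 21.96 * 0.27777778 = 6.1 m/s. Sum: 0.7816 + 6.1 = 6.8816 m/s. 1 cm/s = 0.01 m/s, so 6.8816 m/s = 6.8816 / 0.01 = 688.16 cm/s ≈ 688.2 cm/s (4 s.f.). Final answer: 688.2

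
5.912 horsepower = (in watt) 4409. Check: 1 horsepower = 745.69987 W, so 5.912 horsepower = 5.912 * 745.69987 = 4408.5776 W. 4408.5776 W = 4408.5776 watt ≈ 4409 watt (4 s.f.).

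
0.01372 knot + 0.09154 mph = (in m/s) 0.04798. Check: 1 knot = 0.51444444 m/s, so 0.01372 knot = 0.01372 * 0.51444444 = 0.0070581778 m/s. 1 mph = 0.44704 m/s, so 0.09154 mph = 0.09154 * 0.44704 = 0.040922042 m/s. Sum: 0.0070581778 + 0.040922042 = 0.047980219 m/s. Result: 0.047980219 m/s ≈ 0.04798 m/s (4 s.f.).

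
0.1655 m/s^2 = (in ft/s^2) 0.543. Check: 1 ft/s^2 = 0.3048 m/s^2, so 0.1655 m/s^2 = 0.1655 / 0.3048 = 0.542979 ft/s^2 ≈ 0.543 ft/s^2 (4 s.f.).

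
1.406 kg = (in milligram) 1.406e+06. Check: 1 milligram = 1e-06 kg, so 1.406 kg = 1.406 / 1e-06 = 1406000 milligram ≈ 1.406e+06 milligram (4 s.f.).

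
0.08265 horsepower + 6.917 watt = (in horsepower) 0.09193. Check: 1 horsepower = 745.69987 W, so 0.08265 horsepower = 0.08265 * 745.69987 = 61.632094 W. 6.917 watt = 6.917 W. Sum: 61.632094 + 6.917 = 68.549094 W. 1 horsepower = 745.69987 W, so 68.549094 W = 68.549094 / 745.69987 = 0.09192585 horsepower ≈ 0.09193 horsepower (4 s.f.).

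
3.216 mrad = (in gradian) 1 mrad = 0.001 rad, so 3.216 mrad = 3.216 * 0.001 = 0.003216 rad. 1 gradian = 0.015707963 rad, so 0.003216 rad = 0.003216 / 0.015707963 = 0.20473692 gradian ≈ 0.2047 gradian (4 s.f.). Final answer: 0.2047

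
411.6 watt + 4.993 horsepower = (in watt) 4135. Check: 411.6 watt = 411.6 W. 1 horsepower = 745.69987 W, so 4.993 horsepower = 4.993 * 745.69987 = 3723.2795 W. Sum: 411.6 + 3723.2795 = 4134.8795 W. 4134.8795 W = 4134.8795 watt ≈ 4135 watt (4 s.f.).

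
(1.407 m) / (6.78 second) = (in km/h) 0.7471. Check: 1.407 m is already in m. 6.78 second = 6.78 s. Combine: 1.407 m / 6.78 s = 0.20752212 m/s. 1 km/h = 0.27777778 m/s, so 0.20752212 m/s = 0.20752212 / 0.27777778 = 0.74707965 km/h ≈ 0.7471 km/h (4 s.f.).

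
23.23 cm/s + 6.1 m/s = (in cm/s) 633.2. Check: 1 cm/s = 0.01 m/s, so 23.23 cm/s = 23.23 * 0.01 = 0.2323 m/s. 6.1 m/s is already in m/s. Sum: 0.2323 + 6.1 = 6.3323 m/s. 1 cm/s = 0.01 m/s, so 6.3323 m/s = 6.3323 / 0.01 = 633.23 cm/s ≈ 633.2 cm/s (4 s.f.).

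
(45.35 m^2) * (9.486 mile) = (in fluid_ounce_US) 2.341e+10. Check: 45.35 m^2 is already in m^2. 1 mile = 1609.344 m, so 9.486 mile = 9.486 * 1609.344 = 15266.237 m. Combine: 45.35 m^2 * 15266.237 m = 692323.86 m^3. 1 fluid_ounce_US = 2.957353e-05 m^3, so 692323.86 m^3 = 692323.86 / 2.957353e-05 = 2.3410255e+10 fluid_ounce_US ≈ 2.341e+10 fluid_ounce_US (4 s.f.).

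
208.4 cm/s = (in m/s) 1 cm/s = 0.01 m/s, so 208.4 cm/s = 208.4 * 0.01 = 2.084 m/s. Result: 2.084 m/s. Final answer: 2.084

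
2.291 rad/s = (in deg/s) 131.3. Check: 1 deg/s = 0.017453293 rad/s, so 2.291 rad/s = 2.291 / 0.017453293 = 131.26463 deg/s ≈ 131.3 deg/s (4 s.f.).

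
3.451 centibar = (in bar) 0.03451. Check: 1 centibar = 1000 Pa, so 3.451 centibar = 3.451 * 1000 = 3451 Pa. 1 bar = 100000 Pa, so 3451 Pa = 3451 / 100000 = 0.03451 bar.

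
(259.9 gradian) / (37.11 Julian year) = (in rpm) 3.329e-08. Check: 1 gradian = 0.015707963 rad, so 259.9 gradian = 259.9 * 0.015707963 = 4.0824997 rad. 1 Julian year = 31557600 s, so 37.11 Julian year = 37.11 * 31557600 = 1.1711025e+09 s. Combine: 4.0824997 rad / 1.1711025e+09 s = 3.4860309e-09 rad/s. 1 rpm = 0.10471976 rad/s, so 3.4860309e-09 rad/s = 3.4860309e-09 / 0.10471976 = 3.3289143e-08 rpm ≈ 3.329e-08 rpm (4 s.f.).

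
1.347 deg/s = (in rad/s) 0.02351. Check: 1 deg/s = 0.017453293 rad/s, so 1.347 deg/s = 1.347 * 0.017453293 = 0.023509585 rad/s. Result: 0.023509585 rad/s ≈ 0.02351 rad/s (4 s.f.).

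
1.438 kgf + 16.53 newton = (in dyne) 3.063e+06. Check: 1 kgf = 9.80665 N, so 1.438 kgf = 1.438 * 9.80665 = 14.101963 N. 16.53 newton = 16.53 N. Sum: 14.101963 + 16.53 = 30.631963 N. 1 dyne = 1e-05 N, so 30.631963 N = 30.631963 / 1e-05 = 3063196.3 dyne ≈ 3.063e+06 dyne (4 s.f.).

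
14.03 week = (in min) 1 week = 604800 s, so 14.03 week = 14.03 * 604800 = 8485344 s. 1 min = 60 s, so 8485344 s = 8485344 / 60 = 141422.4 min ≈ 1.414e+05 min (4 s.f.). Final answer: 1.414e+05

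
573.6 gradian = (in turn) 1 gradian = 0.015707963 rad, so 573.6 gradian = 573.6 * 0.015707963 = 9.0100877 rad. 1 turn = 6.2831853 rad, so 9.0100877 rad = 9.0100877 / 6.2831853 = 1.434 turn. Final answer: 1.434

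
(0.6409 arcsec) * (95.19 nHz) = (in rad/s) 1 arcsec = 4.8481368e-06 rad, so 0.6409 arcsec = 0.6409 * 4.8481368e-06 = 3.1071709e-06 rad. 1 nHz = 1e-09 Hz, so 95.19 nHz = 95.19 * 1e-09 = 9.519e-08 Hz. Combine: 3.1071709e-06 rad * 9.519e-08 Hz = 2.957716e-13 rad/s. Result: 2.957716e-13 rad/s ≈ 2.958e-13 rad/s (4 s.f.). Final answer: 2.958e-13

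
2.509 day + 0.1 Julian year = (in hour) 1 day = 86400 s, so 2.509 day = 2.509 * 86400 = 216777.6 s. 1 Julian year = 31557600 s, so 0.1 Julian year = 0.1 * 31557600 = 3155760 s. Sum: 216777.6 + 3155760 = 3372537.6 s. 1 hour = 3600 s, so 3372537.6 s = 3372537.6 / 3600 = 936.816 hour ≈ 936.8 hour (4 s.f.). Final answer: 936.8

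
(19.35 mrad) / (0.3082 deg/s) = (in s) 1 mrad = 0.001 rad, so 19.35 mrad = 19.35 * 0.001 = 0.01935 rad. 1 deg/s = 0.017453293 rad/s, so 0.3082 deg/s = 0.3082 * 0.017453293 = 0.0053791048 rad/s. Combine: 0.01935 rad / 0.0053791048 rad/s = 3.5972529 s. Result: 3.5972529 s ≈ 3.597 s (4 s.f.). Final answer: 3.597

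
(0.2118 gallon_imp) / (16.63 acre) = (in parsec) 4.637e-25. Check: 1 gallon_imp = 0.00454609 m^3, so 0.2118 gallon_imp = 0.2118 * 0.00454609 = 0.00096286186 m^3. 1 acre = 4046.8564 m^2, so 16.63 acre = 16.63 * 4046.8564 = 67299.222 m^2. Combine: 0.00096286186 m^3 / 67299.222 m^2 = 1.4307177e-08 m. 1 parsec = 3.0856776e+16 m, so 1.4307177e-08 m = 1.4307177e-08 / 3.0856776e+16 = 4.6366402e-25 parsec ≈ 4.637e-25 parsec (4 s.f.).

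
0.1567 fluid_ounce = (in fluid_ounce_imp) 1 fluid_ounce = 2.957353e-05 m^3, so 0.1567 fluid_ounce = 0.1567 * 2.957353e-05 = 4.6341721e-06 m^3. 1 fluid_ounce_imp = 2.8413063e-05 m^3, so 4.6341721e-06 m^3 = 4.6341721e-06 / 2.8413063e-05 = 0.16310006 fluid_ounce_imp ≈ 0.1631 fluid_ounce_imp (4 s.f.). Final answer: 0.1631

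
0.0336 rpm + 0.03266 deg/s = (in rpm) 0.03904. Check: 1 rpm = 0.10471976 rad/s, so 0.0336 rpm = 0.0336 * 0.10471976 = 0.0035185838 rad/s. 1 deg/s = 0.017453293 rad/s, so 0.03266 deg/s = 0.03266 * 0.017453293 = 0.00057002453 rad/s. Sum: 0.0035185838 + 0.00057002453 = 0.0040886083 rad/s. 1 rpm = 0.10471976 rad/s, so 0.0040886083 rad/s = 0.0040886083 / 0.10471976 = 0.039043333 rpm ≈ 0.03904 rpm (4 s.f.).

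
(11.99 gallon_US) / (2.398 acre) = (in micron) 1 gallon_US = 0.0037854118 m^3, so 11.99 gallon_US = 11.99 * 0.0037854118 = 0.045387087 m^3. 1 acre = 4046.8564 m^2, so 2.398 acre = 2.398 * 4046.8564 = 9704.3617 m^2. Combine: 0.045387087 m^3 / 9704.3617 m^2 = 4.6769781e-06 m. 1 micron = 1e-06 m, so 4.6769781e-06 m = 4.6769781e-06 / 1e-06 = 4.6769781 micron ≈ 4.677 micron (4 s.f.). Final answer: 4.677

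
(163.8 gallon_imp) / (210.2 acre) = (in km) 1 gallon_imp = 0.00454609 m^3, so 163.8 gallon_imp = 163.8 * 0.00454609 = 0.74464954 m^3. 1 acre = 4046.8564 m^2, so 210.2 acre = 210.2 * 4046.8564 = 850649.22 m^2. Combine: 0.74464954 m^3 / 850649.22 m^2 = 8.7538967e-07 m. 1 km = 1000 m, so 8.7538967e-07 m = 8.7538967e-07 / 1000 = 8.7538967e-10 km ≈ 8.754e-10 km (4 s.f.). Final answer: 8.754e-10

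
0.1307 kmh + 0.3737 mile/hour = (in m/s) 0.2034. Check: 1 kmh = 0.27777778 m/s, so 0.1307 kmh = 0.1307 * 0.27777778 = 0.036305556 m/s. 1 mile/hour = 0.44704 m/s, so 0.3737 mile/hour = 0.3737 * 0.44704 = 0.16705885 m/s. Sum: 0.036305556 + 0.16705885 = 0.2033644 m/s. Result: 0.2033644 m/s ≈ 0.2034 m/s (4 s.f.).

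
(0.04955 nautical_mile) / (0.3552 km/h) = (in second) 1 nautical_mile = 1852 m, so 0.04955 nautical_mile = 0.04955 * 1852 = 91.7666 m. 1 km/h = 0.27777778 m/s, so 0.3552 km/h = 0.3552 * 0.27777778 = 0.098666667 m/s. Combine: 91.7666 m / 0.098666667 m/s = 930.06689 s. 930.06689 s = 930.06689 second ≈ 930.1 second (4 s.f.). Final answer: 930.1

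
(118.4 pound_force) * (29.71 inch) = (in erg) 1 pound_force = 4.4482216 N, so 118.4 pound_force = 118.4 * 4.4482216 = 526.66944 N. 1 inch = 0.0254 m, so 29.71 inch = 29.71 * 0.0254 = 0.754634 m. Combine: 526.66944 N * 0.754634 m = 397.44267 J. 1 erg = 1e-07 J, so 397.44267 J = 397.44267 / 1e-07 = 3.9744267e+09 erg ≈ 3.974e+09 erg (4 s.f.). Final answer: 3.974e+09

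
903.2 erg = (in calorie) 1 erg = 1e-07 J, so 903.2 erg = 903.2 * 1e-07 = 9.032e-05 J. 1 calorie = 4.184 J, so 9.032e-05 J = 9.032e-05 / 4.184 = 2.1586998e-05 calorie ≈ 2.159e-05 calorie (4 s.f.). Final answer: 2.159e-05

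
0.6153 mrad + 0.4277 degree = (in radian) 0.00808. Check: 1 mrad = 0.001 rad, so 0.6153 mrad = 0.6153 * 0.001 = 0.0006153 rad. 1 degree = 0.017453293 rad, so 0.4277 degree = 0.4277 * 0.017453293 = 0.0074647732 rad. Sum: 0.0006153 + 0.0074647732 = 0.0080800732 rad. 0.0080800732 rad = 0.0080800732 radian ≈ 0.00808 radian (4 s.f.).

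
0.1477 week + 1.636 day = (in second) 2.307e+05. Check: 1 week = 604800 s, so 0.1477 week = 0.1477 * 604800 = 89328.96 s. 1 day = 86400 s, so 1.636 day = 1.636 * 86400 = 141350.4 s. Sum: 89328.96 + 141350.4 = 230679.36 s. 230679.36 s = 230679.36 second ≈ 2.307e+05 second (4 s.f.).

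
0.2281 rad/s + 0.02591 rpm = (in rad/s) 0.2308. Check: 0.2281 rad/s is already in rad/s. 1 rpm = 0.10471976 rad/s, so 0.02591 rpm = 0.02591 * 0.10471976 = 0.0027132889 rad/s. Sum: 0.2281 + 0.0027132889 = 0.23081329 rad/s. Result: 0.23081329 rad/s ≈ 0.2308 rad/s (4 s.f.).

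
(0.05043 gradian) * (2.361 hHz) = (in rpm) 1 gradian = 0.015707963 rad, so 0.05043 gradian = 0.05043 * 0.015707963 = 0.00079215259 rad. 1 hHz = 100 Hz, so 2.361 hHz = 2.361 * 100 = 236.1 Hz. Combine: 0.00079215259 rad * 236.1 Hz = 0.18702723 rad/s. 1 rpm = 0.10471976 rad/s, so 0.18702723 rad/s = 0.18702723 / 0.10471976 = 1.7859785 rpm ≈ 1.786 rpm (4 s.f.). Final answer: 1.786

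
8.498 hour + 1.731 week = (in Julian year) 0.03414. Check: 1 hour = 3600 s, so 8.498 hour = 8.498 * 3600 = 30592.8 s. 1 week = 604800 s, so 1.731 week = 1.731 * 604800 = 1046908.8 s. Sum: 30592.8 + 1046908.8 = 1077501.6 s. 1 Julian year = 31557600 s, so 1077501.6 s = 1077501.6 / 31557600 = 0.034143965 Julian year ≈ 0.03414 Julian year (4 s.f.).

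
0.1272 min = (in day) 8.833e-05. Check: 1 min = 60 s, so 0.1272 min = 0.1272 * 60 = 7.632 s. 1 day = 86400 s, so 7.632 s = 7.632 / 86400 = 8.8333333e-05 day ≈ 8.833e-05 day (4 s.f.).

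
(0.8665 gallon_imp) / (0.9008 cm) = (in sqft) 1 gallon_imp = 0.00454609 m^3, so 0.8665 gallon_imp = 0.8665 * 0.00454609 = 0.003939187 m^3. 1 cm = 0.01 m, so 0.9008 cm = 0.9008 * 0.01 = 0.009008 m. Combine: 0.003939187 m^3 / 0.009008 m = 0.43729873 m^2. 1 sqft = 0.09290304 m^2, so 0.43729873 m^2 = 0.43729873 / 0.09290304 = 4.7070444 sqft ≈ 4.707 sqft (4 s.f.). Final answer: 4.707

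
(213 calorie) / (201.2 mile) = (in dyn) 1 calorie = 4.184 J, so 213 calorie = 213 * 4.184 = 891.192 J. 1 mile = 1609.344 m, so 201.2 mile = 201.2 * 1609.344 = 323800.01 m. Combine: 891.192 J / 323800.01 m = 0.0027522914 N. 1 dyn = 1e-05 N, so 0.0027522914 N = 0.0027522914 / 1e-05 = 275.22914 dyn ≈ 275.2 dyn (4 s.f.). Final answer: 275.2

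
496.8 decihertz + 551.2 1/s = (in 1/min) 1 decihertz = 0.1 Hz, so 496.8 decihertz = 496.8 * 0.1 = 49.68 Hz. 551.2 1/s = 551.2 Hz. Sum: 49.68 + 551.2 = 600.88 Hz. 1 1/min = 0.016666667 Hz, so 600.88 Hz = 600.88 / 0.016666667 = 36052.8 1/min ≈ 3.605e+04 1/min (4 s.f.). Final answer: 3.605e+04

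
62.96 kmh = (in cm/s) 1 kmh = 0.27777778 m/s, so 62.96 kmh = 62.96 * 0.27777778 = 17.488889 m/s. 1 cm/s = 0.01 m/s, so 17.488889 m/s = 17.488889 / 0.01 = 1748.8889 cm/s ≈ 1749 cm/s (4 s.f.). Final answer: 1749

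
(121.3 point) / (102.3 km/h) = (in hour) 1 point = 0.00035277778 m, so 121.3 point = 121.3 * 0.00035277778 = 0.042791944 m. 1 km/h = 0.27777778 m/s, so 102.3 km/h = 102.3 * 0.27777778 = 28.416667 m/s. Combine: 0.042791944 m / 28.416667 m/s = 0.0015058749 s. 1 hour = 3600 s, so 0.0015058749 s = 0.0015058749 / 3600 = 4.1829858e-07 hour ≈ 4.183e-07 hour (4 s.f.). Final answer: 4.183e-07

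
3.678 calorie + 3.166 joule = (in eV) 1 calorie = 4.184 J, so 3.678 calorie = 3.678 * 4.184 = 15.388752 J. 3.166 joule = 3.166 J. Sum: 15.388752 + 3.166 = 18.554752 J. 1 eV = 1.6021766e-19 J, so 18.554752 J = 18.554752 / 1.6021766e-19 = 1.1580965e+20 eV ≈ 1.158e+20 eV (4 s.f.). Final answer: 1.158e+20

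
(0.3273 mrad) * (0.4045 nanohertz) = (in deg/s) 7.586e-12. Check: 1 mrad = 0.001 rad, so 0.3273 mrad = 0.3273 * 0.001 = 0.0003273 rad. 1 nanohertz = 1e-09 Hz, so 0.4045 nanohertz = 0.4045 * 1e-09 = 4.045e-10 Hz. Combine: 0.0003273 rad * 4.045e-10 Hz = 1.3239285e-13 rad/s. 1 deg/s = 0.017453293 rad/s, so 1.3239285e-13 rad/s = 1.3239285e-13 / 0.017453293 = 7.5855515e-12 deg/s ≈ 7.586e-12 deg/s (4 s.f.).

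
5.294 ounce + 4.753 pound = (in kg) 2.306. Check: 1 ounce = 0.028349523 kg, so 5.294 ounce = 5.294 * 0.028349523 = 0.15008238 kg. 1 pound = 0.45359237 kg, so 4.753 pound = 4.753 * 0.45359237 = 2.1559245 kg. Sum: 0.15008238 + 2.1559245 = 2.3060069 kg. Result: 2.3060069 kg ≈ 2.306 kg (4 s.f.).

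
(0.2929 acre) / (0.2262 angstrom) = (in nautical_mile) 1 acre = 4046.8564 m^2, so 0.2929 acre = 0.2929 * 4046.8564 = 1185.3242 m^2. 1 angstrom = 1e-10 m, so 0.2262 angstrom = 0.2262 * 1e-10 = 2.262e-11 m. Combine: 1185.3242 m^2 / 2.262e-11 m = 5.2401602e+13 m. 1 nautical_mile = 1852 m, so 5.2401602e+13 m = 5.2401602e+13 / 1852 = 2.8294602e+10 nautical_mile ≈ 2.829e+10 nautical_mile (4 s.f.). Final answer: 2.829e+10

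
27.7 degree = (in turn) 1 degree = 0.017453293 rad, so 27.7 degree = 27.7 * 0.017453293 = 0.4834562 rad. 1 turn = 6.2831853 rad, so 0.4834562 rad = 0.4834562 / 6.2831853 = 0.076944444 turn ≈ 0.07694 turn (4 s.f.). Final answer: 0.07694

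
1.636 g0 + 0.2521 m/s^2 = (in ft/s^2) 1 g0 = 9.80665 m/s^2, so 1.636 g0 = 1.636 * 9.80665 = 16.043679 m/s^2. 0.2521 m/s^2 is already in m/s^2. Sum: 16.043679 + 0.2521 = 16.295779 m/s^2. 1 ft/s^2 = 0.3048 m/s^2, so 16.295779 m/s^2 = 16.295779 / 0.3048 = 53.463843 ft/s^2 ≈ 53.46 ft/s^2 (4 s.f.). Final answer: 53.46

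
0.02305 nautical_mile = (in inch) 1681. Check: 1 nautical_mile = 1852 m, so 0.02305 nautical_mile = 0.02305 * 1852 = 42.6886 m. 1 inch = 0.0254 m, so 42.6886 m = 42.6886 / 0.0254 = 1680.6535 inch ≈ 1681 inch (4 s.f.).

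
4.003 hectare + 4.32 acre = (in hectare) 5.751. Check: 1 hectare = 10000 m^2, so 4.003 hectare = 4.003 * 10000 = 40030 m^2. 1 acre = 4046.8564 m^2, so 4.32 acre = 4.32 * 4046.8564 = 17482.42 m^2. Sum: 40030 + 17482.42 = 57512.42 m^2. 1 hectare = 10000 m^2, so 57512.42 m^2 = 57512.42 / 10000 = 5.751242 hectare ≈ 5.751 hectare (4 s.f.).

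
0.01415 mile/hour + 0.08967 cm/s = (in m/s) 0.007222. Check: 1 mile/hour = 0.44704 m/s, so 0.01415 mile/hour = 0.01415 * 0.44704 = 0.006325616 m/s. 1 cm/s = 0.01 m/s, so 0.08967 cm/s = 0.08967 * 0.01 = 0.0008967 m/s. Sum: 0.006325616 + 0.0008967 = 0.007222316 m/s. Result: 0.007222316 m/s ≈ 0.007222 m/s (4 s.f.).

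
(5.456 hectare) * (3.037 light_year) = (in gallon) 1 hectare = 10000 m^2, so 5.456 hectare = 5.456 * 10000 = 54560 m^2. 1 light_year = 9.4607305e+15 m, so 3.037 light_year = 3.037 * 9.4607305e+15 = 2.8732238e+16 m. Combine: 54560 m^2 * 2.8732238e+16 m = 1.5676309e+21 m^3. 1 gallon = 0.0037854118 m^3, so 1.5676309e+21 m^3 = 1.5676309e+21 / 0.0037854118 = 4.1412428e+23 gallon ≈ 4.141e+23 gallon (4 s.f.). Final answer: 4.141e+23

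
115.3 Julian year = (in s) 1 Julian year = 31557600 s, so 115.3 Julian year = 115.3 * 31557600 = 3.6385913e+09 s. Result: 3.6385913e+09 s ≈ 3.639e+09 s (4 s.f.). Final answer: 3.639e+09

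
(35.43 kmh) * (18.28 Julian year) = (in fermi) 5.677e+24. Check: 1 kmh = 0.27777778 m/s, so 35.43 kmh = 35.43 * 0.27777778 = 9.8416667 m/s. 1 Julian year = 31557600 s, so 18.28 Julian year = 18.28 * 31557600 = 5.7687293e+08 s. Combine: 9.8416667 m/s * 5.7687293e+08 s = 5.6773911e+09 m. 1 fermi = 1e-15 m, so 5.6773911e+09 m = 5.6773911e+09 / 1e-15 = 5.6773911e+24 fermi ≈ 5.677e+24 fermi (4 s.f.).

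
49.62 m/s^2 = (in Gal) 1 Gal = 0.01 m/s^2, so 49.62 m/s^2 = 49.62 / 0.01 = 4962 Gal. Final answer: 4962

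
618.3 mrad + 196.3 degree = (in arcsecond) 8.342e+05. Check: 1 mrad = 0.001 rad, so 618.3 mrad = 618.3 * 0.001 = 0.6183 rad. 1 degree = 0.017453293 rad, so 196.3 degree = 196.3 * 0.017453293 = 3.4260813 rad. Sum: 0.6183 + 3.4260813 = 4.0443813 rad. 1 arcsecond = 4.8481368e-06 rad, so 4.0443813 rad = 4.0443813 / 4.8481368e-06 = 834213.53 arcsecond ≈ 8.342e+05 arcsecond (4 s.f.).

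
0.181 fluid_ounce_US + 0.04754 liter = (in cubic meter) 5.289e-05. Check: 1 fluid_ounce_US = 2.957353e-05 m^3, so 0.181 fluid_ounce_US = 0.181 * 2.957353e-05 = 5.3528089e-06 m^3. 1 liter = 0.001 m^3, so 0.04754 liter = 0.04754 * 0.001 = 4.754e-05 m^3. Sum: 5.3528089e-06 + 4.754e-05 = 5.2892809e-05 m^3. 5.2892809e-05 m^3 = 5.2892809e-05 cubic meter ≈ 5.289e-05 cubic meter (4 s.f.).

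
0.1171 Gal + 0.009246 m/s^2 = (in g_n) 1 Gal = 0.01 m/s^2, so 0.1171 Gal = 0.1171 * 0.01 = 0.001171 m/s^2. 0.009246 m/s^2 is already in m/s^2. Sum: 0.001171 + 0.009246 = 0.010417 m/s^2. 1 g_n = 9.80665 m/s^2, so 0.010417 m/s^2 = 0.010417 / 9.80665 = 0.0010622384 g_n ≈ 0.001062 g_n (4 s.f.). Final answer: 0.001062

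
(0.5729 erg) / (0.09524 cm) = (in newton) 6.015e-05. Check: 1 erg = 1e-07 J, so 0.5729 erg = 0.5729 * 1e-07 = 5.729e-08 J. 1 cm = 0.01 m, so 0.09524 cm = 0.09524 * 0.01 = 0.0009524 m. Combine: 5.729e-08 J / 0.0009524 m = 6.0153297e-05 N. 6.0153297e-05 N = 6.0153297e-05 newton ≈ 6.015e-05 newton (4 s.f.).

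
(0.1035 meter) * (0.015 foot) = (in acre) 1.169e-07. Check: 0.1035 meter = 0.1035 m. 1 foot = 0.3048 m, so 0.015 foot = 0.015 * 0.3048 = 0.004572 m. Combine: 0.1035 m * 0.004572 m = 0.000473202 m^2. 1 acre = 4046.8564 m^2, so 0.000473202 m^2 = 0.000473202 / 4046.8564 = 1.1693076e-07 acre ≈ 1.169e-07 acre (4 s.f.).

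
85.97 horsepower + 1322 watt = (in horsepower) 87.74. Check: 1 horsepower = 745.69987 W, so 85.97 horsepower = 85.97 * 745.69987 = 64107.818 W. 1322 watt = 1322 W. Sum: 64107.818 + 1322 = 65429.818 W. 1 horsepower = 745.69987 W, so 65429.818 W = 65429.818 / 745.69987 = 87.742831 horsepower ≈ 87.74 horsepower (4 s.f.).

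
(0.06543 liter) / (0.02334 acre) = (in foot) 1 liter = 0.001 m^3, so 0.06543 liter = 0.06543 * 0.001 = 6.543e-05 m^3. 1 acre = 4046.8564 m^2, so 0.02334 acre = 0.02334 * 4046.8564 = 94.453629 m^2. Combine: 6.543e-05 m^3 / 94.453629 m^2 = 6.9272087e-07 m. 1 foot = 0.3048 m, so 6.9272087e-07 m = 6.9272087e-07 / 0.3048 = 2.2727063e-06 foot ≈ 2.273e-06 foot (4 s.f.). Final answer: 2.273e-06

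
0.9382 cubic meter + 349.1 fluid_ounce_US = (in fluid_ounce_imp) 0.9382 cubic meter = 0.9382 m^3. 1 fluid_ounce_US = 2.957353e-05 m^3, so 349.1 fluid_ounce_US = 349.1 * 2.957353e-05 = 0.010324119 m^3. Sum: 0.9382 + 0.010324119 = 0.94852412 m^3. 1 fluid_ounce_imp = 2.8413063e-05 m^3, so 0.94852412 m^3 = 0.94852412 / 2.8413063e-05 = 33383.382 fluid_ounce_imp ≈ 3.338e+04 fluid_ounce_imp (4 s.f.). Final answer: 3.338e+04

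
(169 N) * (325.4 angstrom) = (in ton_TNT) 169 N is already in N. 1 angstrom = 1e-10 m, so 325.4 angstrom = 325.4 * 1e-10 = 3.254e-08 m. Combine: 169 N * 3.254e-08 m = 5.49926e-06 J. 1 ton_TNT = 4.184e+09 J, so 5.49926e-06 J = 5.49926e-06 / 4.184e+09 = 1.3143547e-15 ton_TNT ≈ 1.314e-15 ton_TNT (4 s.f.). Final answer: 1.314e-15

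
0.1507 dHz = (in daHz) 0.001507. Check: 1 dHz = 0.1 Hz, so 0.1507 dHz = 0.1507 * 0.1 = 0.01507 Hz. 1 daHz = 10 Hz, so 0.01507 Hz = 0.01507 / 10 = 0.001507 daHz.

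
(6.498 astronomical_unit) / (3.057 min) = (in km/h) 1 astronomical_unit = 1.4959787e+11 m, so 6.498 astronomical_unit = 6.498 * 1.4959787e+11 = 9.7208696e+11 m. 1 min = 60 s, so 3.057 min = 3.057 * 60 = 183.42 s. Combine: 9.7208696e+11 m / 183.42 s = 5.2997872e+09 m/s. 1 km/h = 0.27777778 m/s, so 5.2997872e+09 m/s = 5.2997872e+09 / 0.27777778 = 1.9079234e+10 km/h ≈ 1.908e+10 km/h (4 s.f.). Final answer: 1.908e+10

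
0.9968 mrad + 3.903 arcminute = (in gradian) 1 mrad = 0.001 rad, so 0.9968 mrad = 0.9968 * 0.001 = 0.0009968 rad. 1 arcminute = 0.00029088821 rad, so 3.903 arcminute = 3.903 * 0.00029088821 = 0.0011353367 rad. Sum: 0.0009968 + 0.0011353367 = 0.0021321367 rad. 1 gradian = 0.015707963 rad, so 0.0021321367 rad = 0.0021321367 / 0.015707963 = 0.13573604 gradian ≈ 0.1357 gradian (4 s.f.). Final answer: 0.1357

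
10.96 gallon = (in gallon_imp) 9.126. Check: 1 gallon = 0.0037854118 m^3, so 10.96 gallon = 10.96 * 0.0037854118 = 0.041488113 m^3. 1 gallon_imp = 0.00454609 m^3, so 0.041488113 m^3 = 0.041488113 / 0.00454609 = 9.1261091 gallon_imp ≈ 9.126 gallon_imp (4 s.f.).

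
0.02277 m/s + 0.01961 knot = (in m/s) 0.02277 m/s is already in m/s. 1 knot = 0.51444444 m/s, so 0.01961 knot = 0.01961 * 0.51444444 = 0.010088256 m/s. Sum: 0.02277 + 0.010088256 = 0.032858256 m/s. Result: 0.032858256 m/s ≈ 0.03286 m/s (4 s.f.). Final answer: 0.03286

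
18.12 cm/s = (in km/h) 1 cm/s = 0.01 m/s, so 18.12 cm/s = 18.12 * 0.01 = 0.1812 m/s. 1 km/h = 0.27777778 m/s, so 0.1812 m/s = 0.1812 / 0.27777778 = 0.65232 km/h ≈ 0.6523 km/h (4 s.f.). Final answer: 0.6523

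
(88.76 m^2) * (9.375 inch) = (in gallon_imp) 4649. Check: 88.76 m^2 is already in m^2. 1 inch = 0.0254 m, so 9.375 inch = 9.375 * 0.0254 = 0.238125 m. Combine: 88.76 m^2 * 0.238125 m = 21.135975 m^3. 1 gallon_imp = 0.00454609 m^3, so 21.135975 m^3 = 21.135975 / 0.00454609 = 4649.2645 gallon_imp ≈ 4649 gallon_imp (4 s.f.).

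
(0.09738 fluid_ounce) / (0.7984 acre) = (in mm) 8.913e-07. Check: 1 fluid_ounce = 2.957353e-05 m^3, so 0.09738 fluid_ounce = 0.09738 * 2.957353e-05 = 2.8798703e-06 m^3. 1 acre = 4046.8564 m^2, so 0.7984 acre = 0.7984 * 4046.8564 = 3231.0102 m^2. Combine: 2.8798703e-06 m^3 / 3231.0102 m^2 = 8.9132196e-10 m. 1 mm = 0.001 m, so 8.9132196e-10 m = 8.9132196e-10 / 0.001 = 8.9132196e-07 mm ≈ 8.913e-07 mm (4 s.f.).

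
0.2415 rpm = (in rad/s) 1 rpm = 0.10471976 rad/s, so 0.2415 rpm = 0.2415 * 0.10471976 = 0.025289821 rad/s. Result: 0.025289821 rad/s ≈ 0.02529 rad/s (4 s.f.). Final answer: 0.02529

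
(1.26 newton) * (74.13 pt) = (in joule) 0.03295. Check: 1.26 newton = 1.26 N. 1 pt = 0.00035277778 m, so 74.13 pt = 74.13 * 0.00035277778 = 0.026151417 m. Combine: 1.26 N * 0.026151417 m = 0.032950785 J. 0.032950785 J = 0.032950785 joule ≈ 0.03295 joule (4 s.f.).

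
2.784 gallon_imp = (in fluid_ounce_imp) 445.4. Check: 1 gallon_imp = 0.00454609 m^3, so 2.784 gallon_imp = 2.784 * 0.00454609 = 0.012656315 m^3. 1 fluid_ounce_imp = 2.8413063e-05 m^3, so 0.012656315 m^3 = 0.012656315 / 2.8413063e-05 = 445.44 fluid_ounce_imp ≈ 445.4 fluid_ounce_imp (4 s.f.).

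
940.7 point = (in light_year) 1 point = 0.00035277778 m, so 940.7 point = 940.7 * 0.00035277778 = 0.33185806 m. 1 light_year = 9.4607305e+15 m, so 0.33185806 m = 0.33185806 / 9.4607305e+15 = 3.5077424e-17 light_year ≈ 3.508e-17 light_year (4 s.f.). Final answer: 3.508e-17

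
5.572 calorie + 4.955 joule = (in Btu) 1 calorie = 4.184 J, so 5.572 calorie = 5.572 * 4.184 = 23.313248 J. 4.955 joule = 4.955 J. Sum: 23.313248 + 4.955 = 28.268248 J. 1 Btu = 1055.0559 J, so 28.268248 J = 28.268248 / 1055.0559 = 0.026793129 Btu ≈ 0.02679 Btu (4 s.f.). Final answer: 0.02679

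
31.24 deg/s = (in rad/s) 1 deg/s = 0.017453293 rad/s, so 31.24 deg/s = 31.24 * 0.017453293 = 0.54524086 rad/s. Result: 0.54524086 rad/s ≈ 0.5452 rad/s (4 s.f.). Final answer: 0.5452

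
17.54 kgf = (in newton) 1 kgf = 9.80665 N, so 17.54 kgf = 17.54 * 9.80665 = 172.00864 N. 172.00864 N = 172.00864 newton ≈ 172 newton (4 s.f.). Final answer: 172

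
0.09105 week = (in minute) 917.8. Check: 1 week = 604800 s, so 0.09105 week = 0.09105 * 604800 = 55067.04 s. 1 minute = 60 s, so 55067.04 s = 55067.04 / 60 = 917.784 minute ≈ 917.8 minute (4 s.f.).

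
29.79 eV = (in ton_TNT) 1 eV = 1.6021766e-19 J, so 29.79 eV = 29.79 * 1.6021766e-19 = 4.7728842e-18 J. 1 ton_TNT = 4.184e+09 J, so 4.7728842e-18 J = 4.7728842e-18 / 4.184e+09 = 1.1407467e-27 ton_TNT ≈ 1.141e-27 ton_TNT (4 s.f.). Final answer: 1.141e-27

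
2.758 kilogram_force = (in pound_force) 1 kilogram_force = 9.80665 N, so 2.758 kilogram_force = 2.758 * 9.80665 = 27.046741 N. 1 pound_force = 4.4482216 N, so 27.046741 N = 27.046741 / 4.4482216 = 6.0803492 pound_force ≈ 6.08 pound_force (4 s.f.). Final answer: 6.08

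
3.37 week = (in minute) 1 week = 604800 s, so 3.37 week = 3.37 * 604800 = 2038176 s. 1 minute = 60 s, so 2038176 s = 2038176 / 60 = 33969.6 minute ≈ 3.397e+04 minute (4 s.f.). Final answer: 3.397e+04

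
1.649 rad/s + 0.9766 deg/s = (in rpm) 1.649 rad/s is already in rad/s. 1 deg/s = 0.017453293 rad/s, so 0.9766 deg/s = 0.9766 * 0.017453293 = 0.017044885 rad/s. Sum: 1.649 + 0.017044885 = 1.6660449 rad/s. 1 rpm = 0.10471976 rad/s, so 1.6660449 rad/s = 1.6660449 / 0.10471976 = 15.909557 rpm ≈ 15.91 rpm (4 s.f.). Final answer: 15.91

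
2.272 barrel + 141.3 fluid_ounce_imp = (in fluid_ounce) 1 barrel = 0.15898729 m^3, so 2.272 barrel = 2.272 * 0.15898729 = 0.36121913 m^3. 1 fluid_ounce_imp = 2.8413063e-05 m^3, so 141.3 fluid_ounce_imp = 141.3 * 2.8413063e-05 = 0.0040147657 m^3. Sum: 0.36121913 + 0.0040147657 = 0.3652339 m^3. 1 fluid_ounce = 2.957353e-05 m^3, so 0.3652339 m^3 = 0.3652339 / 2.957353e-05 = 12350.027 fluid_ounce ≈ 1.235e+04 fluid_ounce (4 s.f.). Final answer: 1.235e+04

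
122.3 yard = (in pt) 3.17e+05. Check: 1 yard = 0.9144 m, so 122.3 yard = 122.3 * 0.9144 = 111.83112 m. 1 pt = 0.00035277778 m, so 111.83112 m = 111.83112 / 0.00035277778 = 317001.6 pt ≈ 3.17e+05 pt (4 s.f.).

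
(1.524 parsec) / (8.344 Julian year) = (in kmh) 1 parsec = 3.0856776e+16 m, so 1.524 parsec = 1.524 * 3.0856776e+16 = 4.7025726e+16 m. 1 Julian year = 31557600 s, so 8.344 Julian year = 8.344 * 31557600 = 2.6331661e+08 s. Combine: 4.7025726e+16 m / 2.6331661e+08 s = 1.7859005e+08 m/s. 1 kmh = 0.27777778 m/s, so 1.7859005e+08 m/s = 1.7859005e+08 / 0.27777778 = 6.4292417e+08 kmh ≈ 6.429e+08 kmh (4 s.f.). Final answer: 6.429e+08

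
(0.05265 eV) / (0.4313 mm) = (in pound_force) 4.397e-18. Check: 1 eV = 1.6021766e-19 J, so 0.05265 eV = 0.05265 * 1.6021766e-19 = 8.43546e-21 J. 1 mm = 0.001 m, so 0.4313 mm = 0.4313 * 0.001 = 0.0004313 m. Combine: 8.43546e-21 J / 0.0004313 m = 1.9558219e-17 N. 1 pound_force = 4.4482216 N, so 1.9558219e-17 N = 1.9558219e-17 / 4.4482216 = 4.3968626e-18 pound_force ≈ 4.397e-18 pound_force (4 s.f.).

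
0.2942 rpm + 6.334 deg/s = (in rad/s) 1 rpm = 0.10471976 rad/s, so 0.2942 rpm = 0.2942 * 0.10471976 = 0.030808552 rad/s. 1 deg/s = 0.017453293 rad/s, so 6.334 deg/s = 6.334 * 0.017453293 = 0.11054915 rad/s. Sum: 0.030808552 + 0.11054915 = 0.14135771 rad/s. Result: 0.14135771 rad/s ≈ 0.1414 rad/s (4 s.f.). Final answer: 0.1414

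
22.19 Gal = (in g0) 0.02263. Check: 1 Gal = 0.01 m/s^2, so 22.19 Gal = 22.19 * 0.01 = 0.2219 m/s^2. 1 g0 = 9.80665 m/s^2, so 0.2219 m/s^2 = 0.2219 / 9.80665 = 0.022627503 g0 ≈ 0.02263 g0 (4 s.f.).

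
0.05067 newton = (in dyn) 5067. Check: 0.05067 newton = 0.05067 N. 1 dyn = 1e-05 N, so 0.05067 N = 0.05067 / 1e-05 = 5067 dyn.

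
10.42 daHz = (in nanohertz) 1.042e+11. Check: 1 daHz = 10 Hz, so 10.42 daHz = 10.42 * 10 = 104.2 Hz. 1 nanohertz = 1e-09 Hz, so 104.2 Hz = 104.2 / 1e-09 = 1.042e+11 nanohertz.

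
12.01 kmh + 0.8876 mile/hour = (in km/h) 1 kmh = 0.27777778 m/s, so 12.01 kmh = 12.01 * 0.27777778 = 3.3361111 m/s. 1 mile/hour = 0.44704 m/s, so 0.8876 mile/hour = 0.8876 * 0.44704 = 0.3967927 m/s. Sum: 3.3361111 + 0.3967927 = 3.7329038 m/s. 1 km/h = 0.27777778 m/s, so 3.7329038 m/s = 3.7329038 / 0.27777778 = 13.438454 km/h ≈ 13.44 km/h (4 s.f.). Final answer: 13.44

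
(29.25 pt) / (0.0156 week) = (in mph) 1 pt = 0.00035277778 m, so 29.25 pt = 29.25 * 0.00035277778 = 0.01031875 m. 1 week = 604800 s, so 0.0156 week = 0.0156 * 604800 = 9434.88 s. Combine: 0.01031875 m / 9434.88 s = 1.0936811e-06 m/s. 1 mph = 0.44704 m/s, so 1.0936811e-06 m/s = 1.0936811e-06 / 0.44704 = 2.446495e-06 mph ≈ 2.446e-06 mph (4 s.f.). Final answer: 2.446e-06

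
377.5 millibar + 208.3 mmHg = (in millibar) 655.2. Check: 1 millibar = 100 Pa, so 377.5 millibar = 377.5 * 100 = 37750 Pa. 1 mmHg = 133.32237 Pa, so 208.3 mmHg = 208.3 * 133.32237 = 27771.049 Pa. Sum: 37750 + 27771.049 = 65521.049 Pa. 1 millibar = 100 Pa, so 65521.049 Pa = 65521.049 / 100 = 655.21049 millibar ≈ 655.2 millibar (4 s.f.).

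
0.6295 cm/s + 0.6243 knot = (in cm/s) 1 cm/s = 0.01 m/s, so 0.6295 cm/s = 0.6295 * 0.01 = 0.006295 m/s. 1 knot = 0.51444444 m/s, so 0.6243 knot = 0.6243 * 0.51444444 = 0.32116767 m/s. Sum: 0.006295 + 0.32116767 = 0.32746267 m/s. 1 cm/s = 0.01 m/s, so 0.32746267 m/s = 0.32746267 / 0.01 = 32.746267 cm/s ≈ 32.75 cm/s (4 s.f.). Final answer: 32.75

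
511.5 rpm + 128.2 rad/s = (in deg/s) 1 rpm = 0.10471976 rad/s, so 511.5 rpm = 511.5 * 0.10471976 = 53.564155 rad/s. 128.2 rad/s is already in rad/s. Sum: 53.564155 + 128.2 = 181.76415 rad/s. 1 deg/s = 0.017453293 rad/s, so 181.76415 rad/s = 181.76415 / 0.017453293 = 10414.319 deg/s ≈ 1.041e+04 deg/s (4 s.f.). Final answer: 1.041e+04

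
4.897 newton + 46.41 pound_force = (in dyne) 4.897 newton = 4.897 N. 1 pound_force = 4.4482216 N, so 46.41 pound_force = 46.41 * 4.4482216 = 206.44197 N. Sum: 4.897 + 206.44197 = 211.33897 N. 1 dyne = 1e-05 N, so 211.33897 N = 211.33897 / 1e-05 = 21133897 dyne ≈ 2.113e+07 dyne (4 s.f.). Final answer: 2.113e+07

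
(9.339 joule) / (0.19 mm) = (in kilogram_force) 5012. Check: 9.339 joule = 9.339 J. 1 mm = 0.001 m, so 0.19 mm = 0.19 * 0.001 = 0.00019 m. Combine: 9.339 J / 0.00019 m = 49152.632 N. 1 kilogram_force = 9.80665 N, so 49152.632 N = 49152.632 / 9.80665 = 5012.1735 kilogram_force ≈ 5012 kilogram_force (4 s.f.).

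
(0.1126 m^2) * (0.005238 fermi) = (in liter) 5.898e-16. Check: 0.1126 m^2 is already in m^2. 1 fermi = 1e-15 m, so 0.005238 fermi = 0.005238 * 1e-15 = 5.238e-18 m. Combine: 0.1126 m^2 * 5.238e-18 m = 5.897988e-19 m^3. 1 liter = 0.001 m^3, so 5.897988e-19 m^3 = 5.897988e-19 / 0.001 = 5.897988e-16 liter ≈ 5.898e-16 liter (4 s.f.).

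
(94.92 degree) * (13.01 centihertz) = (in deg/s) 1 degree = 0.017453293 rad, so 94.92 degree = 94.92 * 0.017453293 = 1.6566665 rad. 1 centihertz = 0.01 Hz, so 13.01 centihertz = 13.01 * 0.01 = 0.1301 Hz. Combine: 1.6566665 rad * 0.1301 Hz = 0.21553232 rad/s. 1 deg/s = 0.017453293 rad/s, so 0.21553232 rad/s = 0.21553232 / 0.017453293 = 12.349092 deg/s ≈ 12.35 deg/s (4 s.f.). Final answer: 12.35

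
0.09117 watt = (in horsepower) 0.0001223. Check: 0.09117 watt = 0.09117 W. 1 horsepower = 745.69987 W, so 0.09117 W = 0.09117 / 745.69987 = 0.00012226098 horsepower ≈ 0.0001223 horsepower (4 s.f.).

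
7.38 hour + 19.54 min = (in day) 1 hour = 3600 s, so 7.38 hour = 7.38 * 3600 = 26568 s. 1 min = 60 s, so 19.54 min = 19.54 * 60 = 1172.4 s. Sum: 26568 + 1172.4 = 27740.4 s. 1 day = 86400 s, so 27740.4 s = 27740.4 / 86400 = 0.32106944 day ≈ 0.3211 day (4 s.f.). Final answer: 0.3211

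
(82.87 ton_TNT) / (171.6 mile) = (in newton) 1.256e+06. Check: 1 ton_TNT = 4.184e+09 J, so 82.87 ton_TNT = 82.87 * 4.184e+09 = 3.4672808e+11 J. 1 mile = 1609.344 m, so 171.6 mile = 171.6 * 1609.344 = 276163.43 m. Combine: 3.4672808e+11 J / 276163.43 m = 1255517.7 N. 1255517.7 N = 1255517.7 newton ≈ 1.256e+06 newton (4 s.f.).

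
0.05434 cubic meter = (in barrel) 0.3418. Check: 0.05434 cubic meter = 0.05434 m^3. 1 barrel = 0.15898729 m^3, so 0.05434 m^3 = 0.05434 / 0.15898729 = 0.34178832 barrel ≈ 0.3418 barrel (4 s.f.).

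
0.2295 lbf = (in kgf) 0.1041. Check: 1 lbf = 4.4482216 N, so 0.2295 lbf = 0.2295 * 4.4482216 = 1.0208669 N. 1 kgf = 9.80665 N, so 1.0208669 N = 1.0208669 / 9.80665 = 0.10409945 kgf ≈ 0.1041 kgf (4 s.f.).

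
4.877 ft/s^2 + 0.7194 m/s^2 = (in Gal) 220.6. Check: 1 ft/s^2 = 0.3048 m/s^2, so 4.877 ft/s^2 = 4.877 * 0.3048 = 1.4865096 m/s^2. 0.7194 m/s^2 is already in m/s^2. Sum: 1.4865096 + 0.7194 = 2.2059096 m/s^2. 1 Gal = 0.01 m/s^2, so 2.2059096 m/s^2 = 2.2059096 / 0.01 = 220.59096 Gal ≈ 220.6 Gal (4 s.f.).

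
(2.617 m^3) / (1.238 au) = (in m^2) 1.413e-11. Check: 2.617 m^3 is already in m^3. 1 au = 1.4959787e+11 m, so 1.238 au = 1.238 * 1.4959787e+11 = 1.8520216e+11 m. Combine: 2.617 m^3 / 1.8520216e+11 m = 1.4130504e-11 m^2. Result: 1.4130504e-11 m^2 ≈ 1.413e-11 m^2 (4 s.f.).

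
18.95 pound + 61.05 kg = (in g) 1 pound = 0.45359237 kg, so 18.95 pound = 18.95 * 0.45359237 = 8.5955754 kg. 61.05 kg is already in kg. Sum: 8.5955754 + 61.05 = 69.645575 kg. 1 g = 0.001 kg, so 69.645575 kg = 69.645575 / 0.001 = 69645.575 g ≈ 6.965e+04 g (4 s.f.). Final answer: 6.965e+04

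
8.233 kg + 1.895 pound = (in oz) 320.7. Check: 8.233 kg is already in kg. 1 pound = 0.45359237 kg, so 1.895 pound = 1.895 * 0.45359237 = 0.85955754 kg. Sum: 8.233 + 0.85955754 = 9.0925575 kg. 1 oz = 0.028349523 kg, so 9.0925575 kg = 9.0925575 / 0.028349523 = 320.73053 oz ≈ 320.7 oz (4 s.f.).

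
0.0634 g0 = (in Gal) 1 g0 = 9.80665 m/s^2, so 0.0634 g0 = 0.0634 * 9.80665 = 0.62174161 m/s^2. 1 Gal = 0.01 m/s^2, so 0.62174161 m/s^2 = 0.62174161 / 0.01 = 62.174161 Gal ≈ 62.17 Gal (4 s.f.). Final answer: 62.17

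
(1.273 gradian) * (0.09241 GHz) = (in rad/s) 1.848e+06. Check: 1 gradian = 0.015707963 rad, so 1.273 gradian = 1.273 * 0.015707963 = 0.019996237 rad. 1 GHz = 1e+09 Hz, so 0.09241 GHz = 0.09241 * 1e+09 = 92410000 Hz. Combine: 0.019996237 rad * 92410000 Hz = 1847852.3 rad/s. Result: 1847852.3 rad/s ≈ 1.848e+06 rad/s (4 s.f.).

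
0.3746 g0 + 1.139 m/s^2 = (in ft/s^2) 15.79. Check: 1 g0 = 9.80665 m/s^2, so 0.3746 g0 = 0.3746 * 9.80665 = 3.6735711 m/s^2. 1.139 m/s^2 is already in m/s^2. Sum: 3.6735711 + 1.139 = 4.8125711 m/s^2. 1 ft/s^2 = 0.3048 m/s^2, so 4.8125711 m/s^2 = 4.8125711 / 0.3048 = 15.789275 ft/s^2 ≈ 15.79 ft/s^2 (4 s.f.).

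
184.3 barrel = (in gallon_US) 1 barrel = 0.15898729 m^3, so 184.3 barrel = 184.3 * 0.15898729 = 29.301358 m^3. 1 gallon_US = 0.0037854118 m^3, so 29.301358 m^3 = 29.301358 / 0.0037854118 = 7740.6 gallon_US ≈ 7741 gallon_US (4 s.f.). Final answer: 7741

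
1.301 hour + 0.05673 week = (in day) 1 hour = 3600 s, so 1.301 hour = 1.301 * 3600 = 4683.6 s. 1 week = 604800 s, so 0.05673 week = 0.05673 * 604800 = 34310.304 s. Sum: 4683.6 + 34310.304 = 38993.904 s. 1 day = 86400 s, so 38993.904 s = 38993.904 / 86400 = 0.45131833 day ≈ 0.4513 day (4 s.f.). Final answer: 0.4513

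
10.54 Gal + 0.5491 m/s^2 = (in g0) 1 Gal = 0.01 m/s^2, so 10.54 Gal = 10.54 * 0.01 = 0.1054 m/s^2. 0.5491 m/s^2 is already in m/s^2. Sum: 0.1054 + 0.5491 = 0.6545 m/s^2. 1 g0 = 9.80665 m/s^2, so 0.6545 m/s^2 = 0.6545 / 9.80665 = 0.066740426 g0 ≈ 0.06674 g0 (4 s.f.). Final answer: 0.06674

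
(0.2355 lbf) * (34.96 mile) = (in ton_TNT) 1.409e-05. Check: 1 lbf = 4.4482216 N, so 0.2355 lbf = 0.2355 * 4.4482216 = 1.0475562 N. 1 mile = 1609.344 m, so 34.96 mile = 34.96 * 1609.344 = 56262.666 m. Combine: 1.0475562 N * 56262.666 m = 58938.304 J. 1 ton_TNT = 4.184e+09 J, so 58938.304 J = 58938.304 / 4.184e+09 = 1.4086593e-05 ton_TNT ≈ 1.409e-05 ton_TNT (4 s.f.).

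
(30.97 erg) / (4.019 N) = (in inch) 1 erg = 1e-07 J, so 30.97 erg = 30.97 * 1e-07 = 3.097e-06 J. 4.019 N is already in N. Combine: 3.097e-06 J / 4.019 N = 7.705897e-07 m. 1 inch = 0.0254 m, so 7.705897e-07 m = 7.705897e-07 / 0.0254 = 3.0338177e-05 inch ≈ 3.034e-05 inch (4 s.f.). Final answer: 3.034e-05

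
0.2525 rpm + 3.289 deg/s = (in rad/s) 0.08385. Check: 1 rpm = 0.10471976 rad/s, so 0.2525 rpm = 0.2525 * 0.10471976 = 0.026441738 rad/s. 1 deg/s = 0.017453293 rad/s, so 3.289 deg/s = 3.289 * 0.017453293 = 0.057403879 rad/s. Sum: 0.026441738 + 0.057403879 = 0.083845617 rad/s. Result: 0.083845617 rad/s ≈ 0.08385 rad/s (4 s.f.).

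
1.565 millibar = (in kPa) 1 millibar = 100 Pa, so 1.565 millibar = 1.565 * 100 = 156.5 Pa. 1 kPa = 1000 Pa, so 156.5 Pa = 156.5 / 1000 = 0.1565 kPa. Final answer: 0.1565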